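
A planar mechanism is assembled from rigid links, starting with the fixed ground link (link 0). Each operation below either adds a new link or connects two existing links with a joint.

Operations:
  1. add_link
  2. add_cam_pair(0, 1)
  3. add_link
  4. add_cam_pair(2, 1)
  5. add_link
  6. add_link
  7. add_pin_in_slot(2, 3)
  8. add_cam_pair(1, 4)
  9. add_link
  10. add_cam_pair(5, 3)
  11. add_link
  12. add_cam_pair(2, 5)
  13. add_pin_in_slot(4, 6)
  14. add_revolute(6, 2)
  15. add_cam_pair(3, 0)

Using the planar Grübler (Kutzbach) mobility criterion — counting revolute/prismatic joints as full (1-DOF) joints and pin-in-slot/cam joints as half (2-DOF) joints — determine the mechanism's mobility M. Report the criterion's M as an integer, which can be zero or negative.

M = 8

link 0 = ground. State L|J1|J2 = 1|0|0
+link1  2|0|0
C(0,1) f=2→J2  2|0|1
+link2  3|0|1
C(2,1) f=2→J2  3|0|2
+link3  4|0|2
+link4  5|0|2
PS(2,3) f=2→J2  5|0|3
C(1,4) f=2→J2  5|0|4
+link5  6|0|4
C(5,3) f=2→J2  6|0|5
+link6  7|0|5
C(2,5) f=2→J2  7|0|6
PS(4,6) f=2→J2  7|0|7
R(6,2) f=1→J1  7|1|7
C(3,0) f=2→J2  7|1|8
M = 3(7−1)−2·1−8 = 18−2−8 = 8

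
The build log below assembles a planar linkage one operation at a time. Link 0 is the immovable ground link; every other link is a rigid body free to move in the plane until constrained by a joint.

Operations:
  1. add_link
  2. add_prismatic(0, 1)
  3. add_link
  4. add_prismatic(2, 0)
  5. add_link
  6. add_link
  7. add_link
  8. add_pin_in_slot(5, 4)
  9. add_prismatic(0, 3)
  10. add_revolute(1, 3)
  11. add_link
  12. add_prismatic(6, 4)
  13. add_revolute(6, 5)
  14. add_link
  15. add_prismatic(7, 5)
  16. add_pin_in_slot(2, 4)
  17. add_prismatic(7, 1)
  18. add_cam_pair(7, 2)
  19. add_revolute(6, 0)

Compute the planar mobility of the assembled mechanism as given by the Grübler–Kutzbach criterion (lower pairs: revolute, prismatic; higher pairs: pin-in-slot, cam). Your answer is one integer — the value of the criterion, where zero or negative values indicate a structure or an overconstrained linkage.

M = 0

[1;0;0] (link 0 is ground)
L+ [2;0;0]
P(0,1)∈J1 [2;1;0]
L+ [3;1;0]
P(2,0)∈J1 [3;2;0]
L+ [4;2;0]
L+ [5;2;0]
L+ [6;2;0]
PS(5,4)∈J2 [6;2;1]
P(0,3)∈J1 [6;3;1]
R(1,3)∈J1 [6;4;1]
L+ [7;4;1]
P(6,4)∈J1 [7;5;1]
R(6,5)∈J1 [7;6;1]
L+ [8;6;1]
P(7,5)∈J1 [8;7;1]
PS(2,4)∈J2 [8;7;2]
P(7,1)∈J1 [8;8;2]
C(7,2)∈J2 [8;8;3]
R(6,0)∈J1 [8;9;3]
mobility = 21 − 18 − 3 = 0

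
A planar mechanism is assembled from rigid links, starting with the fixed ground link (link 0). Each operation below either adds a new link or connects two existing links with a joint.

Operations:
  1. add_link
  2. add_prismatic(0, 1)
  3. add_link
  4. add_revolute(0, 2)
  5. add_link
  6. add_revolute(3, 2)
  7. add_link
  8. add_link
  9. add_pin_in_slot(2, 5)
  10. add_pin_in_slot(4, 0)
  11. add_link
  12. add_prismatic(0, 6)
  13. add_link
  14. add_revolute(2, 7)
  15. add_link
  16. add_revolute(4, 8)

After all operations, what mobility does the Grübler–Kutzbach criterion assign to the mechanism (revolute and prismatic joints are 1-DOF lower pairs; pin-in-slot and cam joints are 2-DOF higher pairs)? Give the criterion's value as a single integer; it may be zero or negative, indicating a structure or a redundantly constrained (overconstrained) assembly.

M = 10

(L,J1,J2)=(1,0,0); link0 fixed
link1: (2,0,0)
P 0-1 [J1]: (2,1,0)
link2: (3,1,0)
R 0-2 [J1]: (3,2,0)
link3: (4,2,0)
R 3-2 [J1]: (4,3,0)
link4: (5,3,0)
link5: (6,3,0)
PS 2-5 [J2]: (6,3,1)
PS 4-0 [J2]: (6,3,2)
link6: (7,3,2)
P 0-6 [J1]: (7,4,2)
link7: (8,4,2)
R 2-7 [J1]: (8,5,2)
link8: (9,5,2)
R 4-8 [J1]: (9,6,2)
Grübler: 3·8 − 2·6 − 2 = 10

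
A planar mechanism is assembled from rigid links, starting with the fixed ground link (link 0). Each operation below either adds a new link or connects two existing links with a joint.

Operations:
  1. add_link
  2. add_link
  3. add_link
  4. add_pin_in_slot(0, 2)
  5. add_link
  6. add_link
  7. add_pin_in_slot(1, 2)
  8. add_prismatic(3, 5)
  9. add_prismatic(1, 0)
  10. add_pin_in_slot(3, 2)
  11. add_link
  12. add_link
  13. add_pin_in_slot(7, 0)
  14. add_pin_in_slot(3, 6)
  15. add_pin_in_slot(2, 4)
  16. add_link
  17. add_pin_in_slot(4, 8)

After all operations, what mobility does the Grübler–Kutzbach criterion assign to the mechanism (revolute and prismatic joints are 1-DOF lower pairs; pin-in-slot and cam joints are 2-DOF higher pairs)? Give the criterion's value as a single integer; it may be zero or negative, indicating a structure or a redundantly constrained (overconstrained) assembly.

M = 13

ground; <1,0,0>
#1 <2,0,0>
#2 <3,0,0>
#3 <4,0,0>
PS:0↔2 J2 <4,0,1>
#4 <5,0,1>
#5 <6,0,1>
PS:1↔2 J2 <6,0,2>
P:3↔5 J1 <6,1,2>
P:1↔0 J1 <6,2,2>
PS:3↔2 J2 <6,2,3>
#6 <7,2,3>
#7 <8,2,3>
PS:7↔0 J2 <8,2,4>
PS:3↔6 J2 <8,2,5>
PS:2↔4 J2 <8,2,6>
#8 <9,2,6>
PS:4↔8 J2 <9,2,7>
3×8 − 2×2 − 1×7 = 13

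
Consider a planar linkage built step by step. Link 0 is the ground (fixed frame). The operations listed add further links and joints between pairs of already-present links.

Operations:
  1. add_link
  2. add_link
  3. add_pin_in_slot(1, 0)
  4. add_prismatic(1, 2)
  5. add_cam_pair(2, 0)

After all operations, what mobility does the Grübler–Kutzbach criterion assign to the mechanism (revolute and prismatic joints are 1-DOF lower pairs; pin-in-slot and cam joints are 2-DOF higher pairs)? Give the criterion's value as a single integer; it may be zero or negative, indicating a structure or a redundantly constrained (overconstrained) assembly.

link 0 = ground. State L|J1|J2 = 1|0|0
+link1  2|0|0
+link2  3|0|0
PS(1,0) f=2→J2  3|0|1
P(1,2) f=1→J1  3|1|1
C(2,0) f=2→J2  3|1|2
M = 3(3−1)−2·1−2 = 6−2−2 = 2

M = 2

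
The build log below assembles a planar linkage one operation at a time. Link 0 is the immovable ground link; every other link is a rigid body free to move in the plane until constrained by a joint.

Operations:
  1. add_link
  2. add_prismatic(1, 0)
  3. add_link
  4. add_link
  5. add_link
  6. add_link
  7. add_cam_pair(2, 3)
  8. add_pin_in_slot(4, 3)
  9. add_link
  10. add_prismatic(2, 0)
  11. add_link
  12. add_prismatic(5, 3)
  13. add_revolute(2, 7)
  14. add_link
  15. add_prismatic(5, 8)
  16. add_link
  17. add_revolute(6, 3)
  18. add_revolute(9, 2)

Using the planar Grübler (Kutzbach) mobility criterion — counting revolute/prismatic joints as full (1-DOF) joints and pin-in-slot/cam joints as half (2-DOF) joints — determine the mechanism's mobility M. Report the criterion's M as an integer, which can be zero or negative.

M = 11

(L,J1,J2)=(1,0,0); link0 fixed
link1: (2,0,0)
P 1-0 [J1]: (2,1,0)
link2: (3,1,0)
link3: (4,1,0)
link4: (5,1,0)
link5: (6,1,0)
C 2-3 [J2]: (6,1,1)
PS 4-3 [J2]: (6,1,2)
link6: (7,1,2)
P 2-0 [J1]: (7,2,2)
link7: (8,2,2)
P 5-3 [J1]: (8,3,2)
R 2-7 [J1]: (8,4,2)
link8: (9,4,2)
P 5-8 [J1]: (9,5,2)
link9: (10,5,2)
R 6-3 [J1]: (10,6,2)
R 9-2 [J1]: (10,7,2)
Grübler: 3·9 − 2·7 − 2 = 11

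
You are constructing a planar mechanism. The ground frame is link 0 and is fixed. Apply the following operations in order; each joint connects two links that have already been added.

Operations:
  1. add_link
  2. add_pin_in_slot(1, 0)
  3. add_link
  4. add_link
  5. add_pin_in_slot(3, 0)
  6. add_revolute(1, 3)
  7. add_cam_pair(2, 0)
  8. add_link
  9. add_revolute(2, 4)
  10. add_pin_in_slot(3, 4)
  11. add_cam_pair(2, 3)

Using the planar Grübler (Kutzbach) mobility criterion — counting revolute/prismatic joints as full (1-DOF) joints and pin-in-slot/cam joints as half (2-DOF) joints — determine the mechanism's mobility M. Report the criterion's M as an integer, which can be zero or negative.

M = 3

L=1 J1=0 J2=0
add link → L=2 J1=0 J2=0
PS@1,0 dof=2 J2 → L=2 J1=0 J2=1
add link → L=3 J1=0 J2=1
add link → L=4 J1=0 J2=1
PS@3,0 dof=2 J2 → L=4 J1=0 J2=2
R@1,3 dof=1 J1 → L=4 J1=1 J2=2
C@2,0 dof=2 J2 → L=4 J1=1 J2=3
add link → L=5 J1=1 J2=3
R@2,4 dof=1 J1 → L=5 J1=2 J2=3
PS@3,4 dof=2 J2 → L=5 J1=2 J2=4
C@2,3 dof=2 J2 → L=5 J1=2 J2=5
M=3(L−1)−2J1−J2=3·4−2·2−5=3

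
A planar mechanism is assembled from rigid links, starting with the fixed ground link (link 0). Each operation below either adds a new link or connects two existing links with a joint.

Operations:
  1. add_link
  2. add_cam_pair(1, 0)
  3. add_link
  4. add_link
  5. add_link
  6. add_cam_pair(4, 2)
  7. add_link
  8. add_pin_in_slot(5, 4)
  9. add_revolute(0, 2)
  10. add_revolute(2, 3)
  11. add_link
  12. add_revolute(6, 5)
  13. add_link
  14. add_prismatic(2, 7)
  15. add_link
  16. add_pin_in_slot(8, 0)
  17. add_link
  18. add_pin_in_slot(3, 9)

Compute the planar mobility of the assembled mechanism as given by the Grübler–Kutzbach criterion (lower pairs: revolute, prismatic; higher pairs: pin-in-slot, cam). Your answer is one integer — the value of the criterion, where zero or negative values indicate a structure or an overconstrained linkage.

M = 14

link 0 = ground. State L|J1|J2 = 1|0|0
+link1  2|0|0
C(1,0) f=2→J2  2|0|1
+link2  3|0|1
+link3  4|0|1
+link4  5|0|1
C(4,2) f=2→J2  5|0|2
+link5  6|0|2
PS(5,4) f=2→J2  6|0|3
R(0,2) f=1→J1  6|1|3
R(2,3) f=1→J1  6|2|3
+link6  7|2|3
R(6,5) f=1→J1  7|3|3
+link7  8|3|3
P(2,7) f=1→J1  8|4|3
+link8  9|4|3
PS(8,0) f=2→J2  9|4|4
+link9  10|4|4
PS(3,9) f=2→J2  10|4|5
M = 3(10−1)−2·4−5 = 27−8−5 = 14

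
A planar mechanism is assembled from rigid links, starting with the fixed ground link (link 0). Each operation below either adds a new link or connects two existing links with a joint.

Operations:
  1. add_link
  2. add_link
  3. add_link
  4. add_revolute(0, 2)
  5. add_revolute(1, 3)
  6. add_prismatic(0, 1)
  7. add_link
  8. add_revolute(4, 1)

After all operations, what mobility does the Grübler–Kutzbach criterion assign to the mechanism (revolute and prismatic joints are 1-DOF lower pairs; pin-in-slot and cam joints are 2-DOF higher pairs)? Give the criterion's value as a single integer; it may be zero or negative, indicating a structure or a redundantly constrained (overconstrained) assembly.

M = 4

(L,J1,J2)=(1,0,0); link0 fixed
link1: (2,0,0)
link2: (3,0,0)
link3: (4,0,0)
R 0-2 [J1]: (4,1,0)
R 1-3 [J1]: (4,2,0)
P 0-1 [J1]: (4,3,0)
link4: (5,3,0)
R 4-1 [J1]: (5,4,0)
Grübler: 3·4 − 2·4 − 0 = 4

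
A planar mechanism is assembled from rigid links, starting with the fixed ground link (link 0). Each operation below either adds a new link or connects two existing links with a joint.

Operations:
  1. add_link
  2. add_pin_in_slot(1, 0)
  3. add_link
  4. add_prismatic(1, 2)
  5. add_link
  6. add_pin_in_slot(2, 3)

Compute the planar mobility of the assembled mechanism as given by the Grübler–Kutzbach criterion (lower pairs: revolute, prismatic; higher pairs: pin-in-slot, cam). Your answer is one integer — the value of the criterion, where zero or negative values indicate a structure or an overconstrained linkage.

M = 5

[1;0;0] (link 0 is ground)
L+ [2;0;0]
PS(1,0)∈J2 [2;0;1]
L+ [3;0;1]
P(1,2)∈J1 [3;1;1]
L+ [4;1;1]
PS(2,3)∈J2 [4;1;2]
mobility = 9 − 2 − 2 = 5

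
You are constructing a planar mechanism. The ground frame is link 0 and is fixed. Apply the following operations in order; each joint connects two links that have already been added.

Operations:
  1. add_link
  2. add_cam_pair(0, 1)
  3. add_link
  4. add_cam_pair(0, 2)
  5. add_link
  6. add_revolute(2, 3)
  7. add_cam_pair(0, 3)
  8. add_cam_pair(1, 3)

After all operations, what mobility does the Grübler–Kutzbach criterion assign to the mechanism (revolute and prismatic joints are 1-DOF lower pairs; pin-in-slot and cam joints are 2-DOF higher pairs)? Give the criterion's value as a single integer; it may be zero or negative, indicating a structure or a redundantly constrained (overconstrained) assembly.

L=1 J1=0 J2=0
add link → L=2 J1=0 J2=0
C@0,1 dof=2 J2 → L=2 J1=0 J2=1
add link → L=3 J1=0 J2=1
C@0,2 dof=2 J2 → L=3 J1=0 J2=2
add link → L=4 J1=0 J2=2
R@2,3 dof=1 J1 → L=4 J1=1 J2=2
C@0,3 dof=2 J2 → L=4 J1=1 J2=3
C@1,3 dof=2 J2 → L=4 J1=1 J2=4
M=3(L−1)−2J1−J2=3·3−2·1−4=3

M = 3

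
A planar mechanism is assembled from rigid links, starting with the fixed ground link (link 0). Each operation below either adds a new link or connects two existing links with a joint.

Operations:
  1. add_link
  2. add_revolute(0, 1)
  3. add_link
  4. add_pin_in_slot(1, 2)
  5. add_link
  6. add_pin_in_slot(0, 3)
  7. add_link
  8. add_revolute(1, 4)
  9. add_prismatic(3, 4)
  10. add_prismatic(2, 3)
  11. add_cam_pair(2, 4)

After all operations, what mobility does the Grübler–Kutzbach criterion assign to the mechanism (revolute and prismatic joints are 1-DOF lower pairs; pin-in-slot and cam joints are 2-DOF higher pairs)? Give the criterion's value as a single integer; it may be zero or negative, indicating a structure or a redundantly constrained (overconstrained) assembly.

L=1 J1=0 J2=0
add link → L=2 J1=0 J2=0
R@0,1 dof=1 J1 → L=2 J1=1 J2=0
add link → L=3 J1=1 J2=0
PS@1,2 dof=2 J2 → L=3 J1=1 J2=1
add link → L=4 J1=1 J2=1
PS@0,3 dof=2 J2 → L=4 J1=1 J2=2
add link → L=5 J1=1 J2=2
R@1,4 dof=1 J1 → L=5 J1=2 J2=2
P@3,4 dof=1 J1 → L=5 J1=3 J2=2
P@2,3 dof=1 J1 → L=5 J1=4 J2=2
C@2,4 dof=2 J2 → L=5 J1=4 J2=3
M=3(L−1)−2J1−J2=3·4−2·4−3=1

M = 1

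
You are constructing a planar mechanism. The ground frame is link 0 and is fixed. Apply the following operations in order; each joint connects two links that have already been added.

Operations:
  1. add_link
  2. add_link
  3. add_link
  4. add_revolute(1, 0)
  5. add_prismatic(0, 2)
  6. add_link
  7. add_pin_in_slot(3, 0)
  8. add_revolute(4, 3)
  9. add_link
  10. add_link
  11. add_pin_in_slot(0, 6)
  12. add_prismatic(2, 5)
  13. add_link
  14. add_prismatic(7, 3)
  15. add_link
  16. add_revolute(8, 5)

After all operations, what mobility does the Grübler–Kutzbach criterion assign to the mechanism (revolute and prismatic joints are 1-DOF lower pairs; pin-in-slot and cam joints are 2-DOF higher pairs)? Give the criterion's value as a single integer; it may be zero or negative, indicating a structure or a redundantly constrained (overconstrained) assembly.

link 0 = ground. State L|J1|J2 = 1|0|0
+link1  2|0|0
+link2  3|0|0
+link3  4|0|0
R(1,0) f=1→J1  4|1|0
P(0,2) f=1→J1  4|2|0
+link4  5|2|0
PS(3,0) f=2→J2  5|2|1
R(4,3) f=1→J1  5|3|1
+link5  6|3|1
+link6  7|3|1
PS(0,6) f=2→J2  7|3|2
P(2,5) f=1→J1  7|4|2
+link7  8|4|2
P(7,3) f=1→J1  8|5|2
+link8  9|5|2
R(8,5) f=1→J1  9|6|2
M = 3(9−1)−2·6−2 = 24−12−2 = 10

M = 10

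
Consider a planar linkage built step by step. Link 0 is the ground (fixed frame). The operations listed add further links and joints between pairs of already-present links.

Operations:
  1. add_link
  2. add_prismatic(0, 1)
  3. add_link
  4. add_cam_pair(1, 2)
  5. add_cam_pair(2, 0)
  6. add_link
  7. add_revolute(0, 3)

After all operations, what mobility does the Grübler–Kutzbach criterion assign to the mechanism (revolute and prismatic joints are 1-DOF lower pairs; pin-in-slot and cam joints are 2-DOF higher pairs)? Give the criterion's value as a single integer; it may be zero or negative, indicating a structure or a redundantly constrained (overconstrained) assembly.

M = 3

(L,J1,J2)=(1,0,0); link0 fixed
link1: (2,0,0)
P 0-1 [J1]: (2,1,0)
link2: (3,1,0)
C 1-2 [J2]: (3,1,1)
C 2-0 [J2]: (3,1,2)
link3: (4,1,2)
R 0-3 [J1]: (4,2,2)
Grübler: 3·3 − 2·2 − 2 = 3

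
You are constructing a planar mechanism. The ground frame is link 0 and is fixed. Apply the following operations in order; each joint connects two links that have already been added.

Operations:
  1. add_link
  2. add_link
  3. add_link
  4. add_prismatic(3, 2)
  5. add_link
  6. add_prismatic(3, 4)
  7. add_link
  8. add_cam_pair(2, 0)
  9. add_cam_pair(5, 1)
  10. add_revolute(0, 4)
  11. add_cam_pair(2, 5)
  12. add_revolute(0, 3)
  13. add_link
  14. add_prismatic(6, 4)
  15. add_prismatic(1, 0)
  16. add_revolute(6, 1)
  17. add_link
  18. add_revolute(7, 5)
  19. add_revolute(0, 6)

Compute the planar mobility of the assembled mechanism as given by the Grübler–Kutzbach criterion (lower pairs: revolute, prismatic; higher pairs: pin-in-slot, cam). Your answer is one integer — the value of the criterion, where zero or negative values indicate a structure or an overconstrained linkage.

M = 0

L=1 J1=0 J2=0
add link → L=2 J1=0 J2=0
add link → L=3 J1=0 J2=0
add link → L=4 J1=0 J2=0
P@3,2 dof=1 J1 → L=4 J1=1 J2=0
add link → L=5 J1=1 J2=0
P@3,4 dof=1 J1 → L=5 J1=2 J2=0
add link → L=6 J1=2 J2=0
C@2,0 dof=2 J2 → L=6 J1=2 J2=1
C@5,1 dof=2 J2 → L=6 J1=2 J2=2
R@0,4 dof=1 J1 → L=6 J1=3 J2=2
C@2,5 dof=2 J2 → L=6 J1=3 J2=3
R@0,3 dof=1 J1 → L=6 J1=4 J2=3
add link → L=7 J1=4 J2=3
P@6,4 dof=1 J1 → L=7 J1=5 J2=3
P@1,0 dof=1 J1 → L=7 J1=6 J2=3
R@6,1 dof=1 J1 → L=7 J1=7 J2=3
add link → L=8 J1=7 J2=3
R@7,5 dof=1 J1 → L=8 J1=8 J2=3
R@0,6 dof=1 J1 → L=8 J1=9 J2=3
M=3(L−1)−2J1−J2=3·7−2·9−3=0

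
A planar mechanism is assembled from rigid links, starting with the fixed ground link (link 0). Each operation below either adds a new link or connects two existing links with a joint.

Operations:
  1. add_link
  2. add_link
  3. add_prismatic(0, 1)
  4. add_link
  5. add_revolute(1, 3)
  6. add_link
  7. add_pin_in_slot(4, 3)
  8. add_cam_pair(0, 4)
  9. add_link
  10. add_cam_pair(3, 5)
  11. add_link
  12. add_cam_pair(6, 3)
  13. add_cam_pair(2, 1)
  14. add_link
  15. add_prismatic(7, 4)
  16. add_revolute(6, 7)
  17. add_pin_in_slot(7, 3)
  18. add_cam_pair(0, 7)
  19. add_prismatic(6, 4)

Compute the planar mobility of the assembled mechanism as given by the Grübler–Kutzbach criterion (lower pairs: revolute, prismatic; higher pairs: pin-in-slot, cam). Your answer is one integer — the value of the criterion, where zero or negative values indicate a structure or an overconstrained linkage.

ground; <1,0,0>
#1 <2,0,0>
#2 <3,0,0>
P:0↔1 J1 <3,1,0>
#3 <4,1,0>
R:1↔3 J1 <4,2,0>
#4 <5,2,0>
PS:4↔3 J2 <5,2,1>
C:0↔4 J2 <5,2,2>
#5 <6,2,2>
C:3↔5 J2 <6,2,3>
#6 <7,2,3>
C:6↔3 J2 <7,2,4>
C:2↔1 J2 <7,2,5>
#7 <8,2,5>
P:7↔4 J1 <8,3,5>
R:6↔7 J1 <8,4,5>
PS:7↔3 J2 <8,4,6>
C:0↔7 J2 <8,4,7>
P:6↔4 J1 <8,5,7>
3×7 − 2×5 − 1×7 = 4

M = 4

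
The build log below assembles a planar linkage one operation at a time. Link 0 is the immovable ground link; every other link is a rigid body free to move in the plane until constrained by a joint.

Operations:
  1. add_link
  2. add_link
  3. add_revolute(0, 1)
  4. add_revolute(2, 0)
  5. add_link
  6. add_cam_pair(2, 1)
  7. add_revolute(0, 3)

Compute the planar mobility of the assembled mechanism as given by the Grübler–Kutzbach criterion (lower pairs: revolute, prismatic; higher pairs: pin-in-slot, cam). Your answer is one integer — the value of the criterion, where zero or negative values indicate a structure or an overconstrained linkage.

M = 2

[1;0;0] (link 0 is ground)
L+ [2;0;0]
L+ [3;0;0]
R(0,1)∈J1 [3;1;0]
R(2,0)∈J1 [3;2;0]
L+ [4;2;0]
C(2,1)∈J2 [4;2;1]
R(0,3)∈J1 [4;3;1]
mobility = 9 − 6 − 1 = 2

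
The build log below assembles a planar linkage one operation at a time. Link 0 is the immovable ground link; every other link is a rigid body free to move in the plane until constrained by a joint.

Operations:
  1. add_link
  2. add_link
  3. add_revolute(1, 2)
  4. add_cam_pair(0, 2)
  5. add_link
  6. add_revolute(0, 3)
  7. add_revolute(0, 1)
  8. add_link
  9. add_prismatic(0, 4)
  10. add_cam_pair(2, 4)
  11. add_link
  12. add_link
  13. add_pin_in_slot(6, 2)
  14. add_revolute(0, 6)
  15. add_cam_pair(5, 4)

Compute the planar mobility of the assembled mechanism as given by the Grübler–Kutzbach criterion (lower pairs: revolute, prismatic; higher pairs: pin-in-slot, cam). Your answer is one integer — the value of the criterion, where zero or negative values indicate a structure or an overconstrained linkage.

M = 4

ground; <1,0,0>
#1 <2,0,0>
#2 <3,0,0>
R:1↔2 J1 <3,1,0>
C:0↔2 J2 <3,1,1>
#3 <4,1,1>
R:0↔3 J1 <4,2,1>
R:0↔1 J1 <4,3,1>
#4 <5,3,1>
P:0↔4 J1 <5,4,1>
C:2↔4 J2 <5,4,2>
#5 <6,4,2>
#6 <7,4,2>
PS:6↔2 J2 <7,4,3>
R:0↔6 J1 <7,5,3>
C:5↔4 J2 <7,5,4>
3×6 − 2×5 − 1×4 = 4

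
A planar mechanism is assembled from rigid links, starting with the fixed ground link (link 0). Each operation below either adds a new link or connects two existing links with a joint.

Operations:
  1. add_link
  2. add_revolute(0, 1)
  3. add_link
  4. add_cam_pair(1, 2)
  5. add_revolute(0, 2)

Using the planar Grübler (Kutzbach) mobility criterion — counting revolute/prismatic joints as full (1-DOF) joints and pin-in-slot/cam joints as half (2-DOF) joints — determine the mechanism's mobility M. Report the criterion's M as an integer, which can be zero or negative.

(L,J1,J2)=(1,0,0); link0 fixed
link1: (2,0,0)
R 0-1 [J1]: (2,1,0)
link2: (3,1,0)
C 1-2 [J2]: (3,1,1)
R 0-2 [J1]: (3,2,1)
Grübler: 3·2 − 2·2 − 1 = 1

M = 1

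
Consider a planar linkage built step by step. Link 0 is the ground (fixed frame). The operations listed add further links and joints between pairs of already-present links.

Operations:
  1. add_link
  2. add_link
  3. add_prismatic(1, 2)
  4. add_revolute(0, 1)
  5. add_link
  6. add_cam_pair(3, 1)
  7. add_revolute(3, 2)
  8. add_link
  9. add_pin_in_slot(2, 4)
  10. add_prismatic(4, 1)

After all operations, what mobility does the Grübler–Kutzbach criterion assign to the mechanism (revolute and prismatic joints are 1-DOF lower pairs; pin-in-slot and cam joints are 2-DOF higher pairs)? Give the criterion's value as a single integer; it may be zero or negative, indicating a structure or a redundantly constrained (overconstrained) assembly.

M = 2

L=1 J1=0 J2=0
add link → L=2 J1=0 J2=0
add link → L=3 J1=0 J2=0
P@1,2 dof=1 J1 → L=3 J1=1 J2=0
R@0,1 dof=1 J1 → L=3 J1=2 J2=0
add link → L=4 J1=2 J2=0
C@3,1 dof=2 J2 → L=4 J1=2 J2=1
R@3,2 dof=1 J1 → L=4 J1=3 J2=1
add link → L=5 J1=3 J2=1
PS@2,4 dof=2 J2 → L=5 J1=3 J2=2
P@4,1 dof=1 J1 → L=5 J1=4 J2=2
M=3(L−1)−2J1−J2=3·4−2·4−2=2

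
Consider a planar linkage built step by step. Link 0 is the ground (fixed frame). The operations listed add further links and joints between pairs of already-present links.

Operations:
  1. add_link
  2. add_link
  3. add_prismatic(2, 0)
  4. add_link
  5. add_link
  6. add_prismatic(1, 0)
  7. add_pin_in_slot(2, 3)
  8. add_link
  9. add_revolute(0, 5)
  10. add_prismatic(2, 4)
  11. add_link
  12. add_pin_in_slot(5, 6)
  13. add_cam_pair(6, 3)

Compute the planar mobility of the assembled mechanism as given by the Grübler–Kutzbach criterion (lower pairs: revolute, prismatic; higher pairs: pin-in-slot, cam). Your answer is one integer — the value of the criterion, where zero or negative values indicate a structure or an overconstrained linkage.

M = 7

L=1 J1=0 J2=0
add link → L=2 J1=0 J2=0
add link → L=3 J1=0 J2=0
P@2,0 dof=1 J1 → L=3 J1=1 J2=0
add link → L=4 J1=1 J2=0
add link → L=5 J1=1 J2=0
P@1,0 dof=1 J1 → L=5 J1=2 J2=0
PS@2,3 dof=2 J2 → L=5 J1=2 J2=1
add link → L=6 J1=2 J2=1
R@0,5 dof=1 J1 → L=6 J1=3 J2=1
P@2,4 dof=1 J1 → L=6 J1=4 J2=1
add link → L=7 J1=4 J2=1
PS@5,6 dof=2 J2 → L=7 J1=4 J2=2
C@6,3 dof=2 J2 → L=7 J1=4 J2=3
M=3(L−1)−2J1−J2=3·6−2·4−3=7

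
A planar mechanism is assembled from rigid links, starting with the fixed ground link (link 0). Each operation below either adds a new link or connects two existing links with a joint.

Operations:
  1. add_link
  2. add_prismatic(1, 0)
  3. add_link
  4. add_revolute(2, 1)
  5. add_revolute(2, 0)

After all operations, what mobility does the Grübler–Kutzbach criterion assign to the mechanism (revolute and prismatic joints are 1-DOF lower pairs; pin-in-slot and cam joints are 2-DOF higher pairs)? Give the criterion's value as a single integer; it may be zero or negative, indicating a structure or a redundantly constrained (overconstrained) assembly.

link 0 = ground. State L|J1|J2 = 1|0|0
+link1  2|0|0
P(1,0) f=1→J1  2|1|0
+link2  3|1|0
R(2,1) f=1→J1  3|2|0
R(2,0) f=1→J1  3|3|0
M = 3(3−1)−2·3−0 = 6−6−0 = 0

M = 0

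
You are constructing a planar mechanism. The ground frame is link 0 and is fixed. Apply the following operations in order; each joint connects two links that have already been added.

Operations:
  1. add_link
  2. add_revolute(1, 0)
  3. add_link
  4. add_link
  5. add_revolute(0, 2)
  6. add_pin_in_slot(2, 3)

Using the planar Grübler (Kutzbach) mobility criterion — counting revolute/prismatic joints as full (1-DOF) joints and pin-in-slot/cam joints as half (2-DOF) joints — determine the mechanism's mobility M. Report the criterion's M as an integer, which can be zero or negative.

M = 4

link 0 = ground. State L|J1|J2 = 1|0|0
+link1  2|0|0
R(1,0) f=1→J1  2|1|0
+link2  3|1|0
+link3  4|1|0
R(0,2) f=1→J1  4|2|0
PS(2,3) f=2→J2  4|2|1
M = 3(4−1)−2·2−1 = 9−4−1 = 4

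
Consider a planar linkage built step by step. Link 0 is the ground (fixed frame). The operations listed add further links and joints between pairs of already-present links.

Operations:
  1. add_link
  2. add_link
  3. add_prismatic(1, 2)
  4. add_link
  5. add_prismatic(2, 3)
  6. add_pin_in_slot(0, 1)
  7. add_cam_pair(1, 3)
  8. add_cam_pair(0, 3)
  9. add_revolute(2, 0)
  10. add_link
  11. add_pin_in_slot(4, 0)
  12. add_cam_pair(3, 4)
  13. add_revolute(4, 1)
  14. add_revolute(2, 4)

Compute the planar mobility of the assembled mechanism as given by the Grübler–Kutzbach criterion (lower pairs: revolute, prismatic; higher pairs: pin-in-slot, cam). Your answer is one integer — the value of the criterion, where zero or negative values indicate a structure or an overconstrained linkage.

M = -3

(L,J1,J2)=(1,0,0); link0 fixed
link1: (2,0,0)
link2: (3,0,0)
P 1-2 [J1]: (3,1,0)
link3: (4,1,0)
P 2-3 [J1]: (4,2,0)
PS 0-1 [J2]: (4,2,1)
C 1-3 [J2]: (4,2,2)
C 0-3 [J2]: (4,2,3)
R 2-0 [J1]: (4,3,3)
link4: (5,3,3)
PS 4-0 [J2]: (5,3,4)
C 3-4 [J2]: (5,3,5)
R 4-1 [J1]: (5,4,5)
R 2-4 [J1]: (5,5,5)
Grübler: 3·4 − 2·5 − 5 = -3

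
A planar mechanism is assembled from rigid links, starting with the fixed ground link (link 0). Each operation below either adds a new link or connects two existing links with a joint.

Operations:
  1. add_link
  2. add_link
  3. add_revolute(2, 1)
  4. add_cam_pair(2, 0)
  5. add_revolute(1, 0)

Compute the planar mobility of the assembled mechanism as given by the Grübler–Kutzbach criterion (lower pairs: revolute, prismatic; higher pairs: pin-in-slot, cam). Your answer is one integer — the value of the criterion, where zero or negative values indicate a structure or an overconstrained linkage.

(L,J1,J2)=(1,0,0); link0 fixed
link1: (2,0,0)
link2: (3,0,0)
R 2-1 [J1]: (3,1,0)
C 2-0 [J2]: (3,1,1)
R 1-0 [J1]: (3,2,1)
Grübler: 3·2 − 2·2 − 1 = 1

M = 1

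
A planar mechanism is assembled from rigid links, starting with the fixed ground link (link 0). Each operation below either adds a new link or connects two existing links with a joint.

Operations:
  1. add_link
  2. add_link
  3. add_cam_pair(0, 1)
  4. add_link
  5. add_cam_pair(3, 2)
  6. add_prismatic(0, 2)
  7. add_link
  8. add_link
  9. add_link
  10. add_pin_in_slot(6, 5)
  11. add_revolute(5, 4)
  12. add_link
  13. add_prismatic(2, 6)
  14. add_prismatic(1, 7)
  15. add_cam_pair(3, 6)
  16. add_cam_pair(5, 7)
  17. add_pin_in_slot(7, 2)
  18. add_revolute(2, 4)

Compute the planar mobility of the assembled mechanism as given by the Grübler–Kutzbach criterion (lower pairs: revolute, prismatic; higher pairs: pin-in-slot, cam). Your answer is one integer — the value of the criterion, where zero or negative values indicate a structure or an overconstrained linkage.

[1;0;0] (link 0 is ground)
L+ [2;0;0]
L+ [3;0;0]
C(0,1)∈J2 [3;0;1]
L+ [4;0;1]
C(3,2)∈J2 [4;0;2]
P(0,2)∈J1 [4;1;2]
L+ [5;1;2]
L+ [6;1;2]
L+ [7;1;2]
PS(6,5)∈J2 [7;1;3]
R(5,4)∈J1 [7;2;3]
L+ [8;2;3]
P(2,6)∈J1 [8;3;3]
P(1,7)∈J1 [8;4;3]
C(3,6)∈J2 [8;4;4]
C(5,7)∈J2 [8;4;5]
PS(7,2)∈J2 [8;4;6]
R(2,4)∈J1 [8;5;6]
mobility = 21 − 10 − 6 = 5

M = 5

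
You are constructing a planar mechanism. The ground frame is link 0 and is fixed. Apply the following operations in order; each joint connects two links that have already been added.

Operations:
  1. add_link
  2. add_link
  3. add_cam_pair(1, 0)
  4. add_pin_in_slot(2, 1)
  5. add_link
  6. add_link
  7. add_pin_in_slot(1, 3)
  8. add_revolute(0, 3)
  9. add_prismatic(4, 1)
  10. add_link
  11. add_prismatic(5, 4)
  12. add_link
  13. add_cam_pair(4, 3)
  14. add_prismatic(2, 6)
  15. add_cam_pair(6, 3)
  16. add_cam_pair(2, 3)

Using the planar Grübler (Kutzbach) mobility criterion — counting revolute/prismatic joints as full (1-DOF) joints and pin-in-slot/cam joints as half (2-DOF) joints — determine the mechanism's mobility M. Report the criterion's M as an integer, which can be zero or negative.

M = 4

link 0 = ground. State L|J1|J2 = 1|0|0
+link1  2|0|0
+link2  3|0|0
C(1,0) f=2→J2  3|0|1
PS(2,1) f=2→J2  3|0|2
+link3  4|0|2
+link4  5|0|2
PS(1,3) f=2→J2  5|0|3
R(0,3) f=1→J1  5|1|3
P(4,1) f=1→J1  5|2|3
+link5  6|2|3
P(5,4) f=1→J1  6|3|3
+link6  7|3|3
C(4,3) f=2→J2  7|3|4
P(2,6) f=1→J1  7|4|4
C(6,3) f=2→J2  7|4|5
C(2,3) f=2→J2  7|4|6
M = 3(7−1)−2·4−6 = 18−8−6 = 4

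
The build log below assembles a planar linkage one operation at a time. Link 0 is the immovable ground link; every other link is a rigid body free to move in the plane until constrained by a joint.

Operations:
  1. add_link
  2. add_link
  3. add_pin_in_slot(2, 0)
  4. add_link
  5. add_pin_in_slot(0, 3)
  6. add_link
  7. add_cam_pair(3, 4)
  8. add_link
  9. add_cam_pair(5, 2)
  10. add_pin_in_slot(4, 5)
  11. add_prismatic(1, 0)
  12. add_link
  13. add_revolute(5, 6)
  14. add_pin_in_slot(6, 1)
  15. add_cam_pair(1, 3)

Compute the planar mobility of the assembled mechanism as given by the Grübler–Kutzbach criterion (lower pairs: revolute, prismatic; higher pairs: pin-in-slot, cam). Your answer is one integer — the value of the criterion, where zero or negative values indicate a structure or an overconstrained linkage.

M = 7

ground; <1,0,0>
#1 <2,0,0>
#2 <3,0,0>
PS:2↔0 J2 <3,0,1>
#3 <4,0,1>
PS:0↔3 J2 <4,0,2>
#4 <5,0,2>
C:3↔4 J2 <5,0,3>
#5 <6,0,3>
C:5↔2 J2 <6,0,4>
PS:4↔5 J2 <6,0,5>
P:1↔0 J1 <6,1,5>
#6 <7,1,5>
R:5↔6 J1 <7,2,5>
PS:6↔1 J2 <7,2,6>
C:1↔3 J2 <7,2,7>
3×6 − 2×2 − 1×7 = 7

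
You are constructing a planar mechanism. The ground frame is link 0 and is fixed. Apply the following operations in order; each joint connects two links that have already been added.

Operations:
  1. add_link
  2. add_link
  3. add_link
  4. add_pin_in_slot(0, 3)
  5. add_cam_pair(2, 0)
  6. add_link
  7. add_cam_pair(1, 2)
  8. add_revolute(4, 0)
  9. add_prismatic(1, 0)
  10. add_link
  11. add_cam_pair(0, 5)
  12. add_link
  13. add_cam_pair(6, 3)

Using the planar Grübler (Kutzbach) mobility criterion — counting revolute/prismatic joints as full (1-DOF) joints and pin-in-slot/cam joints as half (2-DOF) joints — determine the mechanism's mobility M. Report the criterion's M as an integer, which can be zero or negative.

M = 9

(L,J1,J2)=(1,0,0); link0 fixed
link1: (2,0,0)
link2: (3,0,0)
link3: (4,0,0)
PS 0-3 [J2]: (4,0,1)
C 2-0 [J2]: (4,0,2)
link4: (5,0,2)
C 1-2 [J2]: (5,0,3)
R 4-0 [J1]: (5,1,3)
P 1-0 [J1]: (5,2,3)
link5: (6,2,3)
C 0-5 [J2]: (6,2,4)
link6: (7,2,4)
C 6-3 [J2]: (7,2,5)
Grübler: 3·6 − 2·2 − 5 = 9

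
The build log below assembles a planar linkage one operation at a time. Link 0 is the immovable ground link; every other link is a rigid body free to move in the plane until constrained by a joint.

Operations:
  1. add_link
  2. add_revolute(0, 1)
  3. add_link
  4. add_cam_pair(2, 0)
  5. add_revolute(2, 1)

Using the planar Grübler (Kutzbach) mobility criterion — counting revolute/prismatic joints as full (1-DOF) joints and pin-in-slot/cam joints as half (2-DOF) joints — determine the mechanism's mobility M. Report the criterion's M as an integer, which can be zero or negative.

ground; <1,0,0>
#1 <2,0,0>
R:0↔1 J1 <2,1,0>
#2 <3,1,0>
C:2↔0 J2 <3,1,1>
R:2↔1 J1 <3,2,1>
3×2 − 2×2 − 1×1 = 1

M = 1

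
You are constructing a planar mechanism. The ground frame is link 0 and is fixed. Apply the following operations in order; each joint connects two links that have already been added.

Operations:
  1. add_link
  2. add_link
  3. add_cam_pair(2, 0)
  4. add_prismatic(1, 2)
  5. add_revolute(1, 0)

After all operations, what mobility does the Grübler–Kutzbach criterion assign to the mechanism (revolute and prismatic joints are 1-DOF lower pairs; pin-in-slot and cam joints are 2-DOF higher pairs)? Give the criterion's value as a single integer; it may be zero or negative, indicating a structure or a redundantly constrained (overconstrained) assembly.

link 0 = ground. State L|J1|J2 = 1|0|0
+link1  2|0|0
+link2  3|0|0
C(2,0) f=2→J2  3|0|1
P(1,2) f=1→J1  3|1|1
R(1,0) f=1→J1  3|2|1
M = 3(3−1)−2·2−1 = 6−4−1 = 1

M = 1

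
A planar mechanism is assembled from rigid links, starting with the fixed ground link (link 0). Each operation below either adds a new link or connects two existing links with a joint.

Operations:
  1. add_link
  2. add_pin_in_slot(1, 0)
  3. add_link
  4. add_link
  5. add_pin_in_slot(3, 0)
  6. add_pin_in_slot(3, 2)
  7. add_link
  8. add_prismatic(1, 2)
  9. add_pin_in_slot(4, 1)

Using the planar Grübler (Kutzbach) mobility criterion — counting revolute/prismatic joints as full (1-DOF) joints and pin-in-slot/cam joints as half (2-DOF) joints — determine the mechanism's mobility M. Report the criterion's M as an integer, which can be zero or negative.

[1;0;0] (link 0 is ground)
L+ [2;0;0]
PS(1,0)∈J2 [2;0;1]
L+ [3;0;1]
L+ [4;0;1]
PS(3,0)∈J2 [4;0;2]
PS(3,2)∈J2 [4;0;3]
L+ [5;0;3]
P(1,2)∈J1 [5;1;3]
PS(4,1)∈J2 [5;1;4]
mobility = 12 − 2 − 4 = 6

M = 6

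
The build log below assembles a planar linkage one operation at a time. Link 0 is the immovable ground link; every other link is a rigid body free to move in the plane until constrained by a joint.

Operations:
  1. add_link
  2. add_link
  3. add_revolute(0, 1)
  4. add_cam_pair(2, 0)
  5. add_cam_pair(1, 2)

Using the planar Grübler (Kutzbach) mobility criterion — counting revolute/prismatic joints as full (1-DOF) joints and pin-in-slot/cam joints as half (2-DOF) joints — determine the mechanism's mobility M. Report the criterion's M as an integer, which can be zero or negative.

M = 2

link 0 = ground. State L|J1|J2 = 1|0|0
+link1  2|0|0
+link2  3|0|0
R(0,1) f=1→J1  3|1|0
C(2,0) f=2→J2  3|1|1
C(1,2) f=2→J2  3|1|2
M = 3(3−1)−2·1−2 = 6−2−2 = 2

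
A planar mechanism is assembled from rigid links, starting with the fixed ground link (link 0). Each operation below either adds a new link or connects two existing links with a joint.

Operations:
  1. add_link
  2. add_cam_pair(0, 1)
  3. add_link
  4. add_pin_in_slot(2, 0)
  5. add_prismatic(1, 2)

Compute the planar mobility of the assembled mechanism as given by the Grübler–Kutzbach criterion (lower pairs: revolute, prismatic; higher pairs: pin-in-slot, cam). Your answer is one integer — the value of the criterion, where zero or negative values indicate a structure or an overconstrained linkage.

(L,J1,J2)=(1,0,0); link0 fixed
link1: (2,0,0)
C 0-1 [J2]: (2,0,1)
link2: (3,0,1)
PS 2-0 [J2]: (3,0,2)
P 1-2 [J1]: (3,1,2)
Grübler: 3·2 − 2·1 − 2 = 2

M = 2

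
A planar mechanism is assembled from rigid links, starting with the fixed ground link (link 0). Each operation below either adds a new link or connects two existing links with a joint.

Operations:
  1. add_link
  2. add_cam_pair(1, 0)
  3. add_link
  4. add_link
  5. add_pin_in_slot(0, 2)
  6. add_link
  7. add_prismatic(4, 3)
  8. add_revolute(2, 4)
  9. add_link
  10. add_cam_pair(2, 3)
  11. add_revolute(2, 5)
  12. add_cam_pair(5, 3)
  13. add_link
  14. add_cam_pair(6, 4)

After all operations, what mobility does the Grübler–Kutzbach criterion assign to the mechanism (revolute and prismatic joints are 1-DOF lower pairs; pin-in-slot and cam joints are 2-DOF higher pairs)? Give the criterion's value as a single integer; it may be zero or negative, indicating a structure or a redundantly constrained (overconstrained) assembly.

ground; <1,0,0>
#1 <2,0,0>
C:1↔0 J2 <2,0,1>
#2 <3,0,1>
#3 <4,0,1>
PS:0↔2 J2 <4,0,2>
#4 <5,0,2>
P:4↔3 J1 <5,1,2>
R:2↔4 J1 <5,2,2>
#5 <6,2,2>
C:2↔3 J2 <6,2,3>
R:2↔5 J1 <6,3,3>
C:5↔3 J2 <6,3,4>
#6 <7,3,4>
C:6↔4 J2 <7,3,5>
3×6 − 2×3 − 1×5 = 7

M = 7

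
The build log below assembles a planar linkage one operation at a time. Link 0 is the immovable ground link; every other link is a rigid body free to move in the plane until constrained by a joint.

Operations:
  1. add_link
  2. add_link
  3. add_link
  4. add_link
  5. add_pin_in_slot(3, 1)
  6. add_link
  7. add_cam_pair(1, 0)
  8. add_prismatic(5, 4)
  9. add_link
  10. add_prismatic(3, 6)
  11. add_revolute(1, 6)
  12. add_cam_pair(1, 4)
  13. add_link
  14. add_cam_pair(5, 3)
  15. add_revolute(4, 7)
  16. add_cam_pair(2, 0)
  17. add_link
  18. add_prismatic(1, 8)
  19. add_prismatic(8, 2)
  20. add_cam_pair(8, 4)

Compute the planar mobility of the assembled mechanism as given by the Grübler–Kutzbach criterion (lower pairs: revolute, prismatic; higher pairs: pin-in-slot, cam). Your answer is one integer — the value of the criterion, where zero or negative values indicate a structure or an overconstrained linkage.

[1;0;0] (link 0 is ground)
L+ [2;0;0]
L+ [3;0;0]
L+ [4;0;0]
L+ [5;0;0]
PS(3,1)∈J2 [5;0;1]
L+ [6;0;1]
C(1,0)∈J2 [6;0;2]
P(5,4)∈J1 [6;1;2]
L+ [7;1;2]
P(3,6)∈J1 [7;2;2]
R(1,6)∈J1 [7;3;2]
C(1,4)∈J2 [7;3;3]
L+ [8;3;3]
C(5,3)∈J2 [8;3;4]
R(4,7)∈J1 [8;4;4]
C(2,0)∈J2 [8;4;5]
L+ [9;4;5]
P(1,8)∈J1 [9;5;5]
P(8,2)∈J1 [9;6;5]
C(8,4)∈J2 [9;6;6]
mobility = 24 − 12 − 6 = 6

M = 6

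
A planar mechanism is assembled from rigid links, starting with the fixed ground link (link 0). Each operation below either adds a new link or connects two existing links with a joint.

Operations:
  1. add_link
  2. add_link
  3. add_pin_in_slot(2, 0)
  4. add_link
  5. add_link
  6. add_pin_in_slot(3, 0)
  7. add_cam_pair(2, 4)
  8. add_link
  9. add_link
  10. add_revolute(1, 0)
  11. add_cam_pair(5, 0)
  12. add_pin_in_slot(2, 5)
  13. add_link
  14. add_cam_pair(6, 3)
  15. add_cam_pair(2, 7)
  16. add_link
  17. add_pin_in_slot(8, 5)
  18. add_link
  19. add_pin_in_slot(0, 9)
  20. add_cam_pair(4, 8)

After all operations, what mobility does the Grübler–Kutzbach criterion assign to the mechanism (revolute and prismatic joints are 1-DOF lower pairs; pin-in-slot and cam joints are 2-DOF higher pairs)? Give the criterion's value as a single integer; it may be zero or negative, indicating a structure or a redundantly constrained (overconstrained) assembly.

M = 15

link 0 = ground. State L|J1|J2 = 1|0|0
+link1  2|0|0
+link2  3|0|0
PS(2,0) f=2→J2  3|0|1
+link3  4|0|1
+link4  5|0|1
PS(3,0) f=2→J2  5|0|2
C(2,4) f=2→J2  5|0|3
+link5  6|0|3
+link6  7|0|3
R(1,0) f=1→J1  7|1|3
C(5,0) f=2→J2  7|1|4
PS(2,5) f=2→J2  7|1|5
+link7  8|1|5
C(6,3) f=2→J2  8|1|6
C(2,7) f=2→J2  8|1|7
+link8  9|1|7
PS(8,5) f=2→J2  9|1|8
+link9  10|1|8
PS(0,9) f=2→J2  10|1|9
C(4,8) f=2→J2  10|1|10
M = 3(10−1)−2·1−10 = 27−2−10 = 15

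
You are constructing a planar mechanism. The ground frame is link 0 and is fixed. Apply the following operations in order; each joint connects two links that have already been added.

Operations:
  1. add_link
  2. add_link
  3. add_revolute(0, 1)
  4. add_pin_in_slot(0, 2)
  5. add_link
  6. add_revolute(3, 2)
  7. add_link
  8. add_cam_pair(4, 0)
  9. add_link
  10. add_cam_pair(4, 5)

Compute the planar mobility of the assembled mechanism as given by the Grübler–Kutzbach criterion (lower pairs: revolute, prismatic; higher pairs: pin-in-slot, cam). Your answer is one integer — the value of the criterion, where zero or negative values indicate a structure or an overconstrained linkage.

(L,J1,J2)=(1,0,0); link0 fixed
link1: (2,0,0)
link2: (3,0,0)
R 0-1 [J1]: (3,1,0)
PS 0-2 [J2]: (3,1,1)
link3: (4,1,1)
R 3-2 [J1]: (4,2,1)
link4: (5,2,1)
C 4-0 [J2]: (5,2,2)
link5: (6,2,2)
C 4-5 [J2]: (6,2,3)
Grübler: 3·5 − 2·2 − 3 = 8

M = 8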